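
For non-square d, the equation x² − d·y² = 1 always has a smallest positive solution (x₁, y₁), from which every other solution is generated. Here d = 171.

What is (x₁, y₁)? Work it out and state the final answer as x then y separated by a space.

170 13

[13; 13,26] for √171; ℓ=2 ⇒ convergent index 1
k=0  a_k=13  p_k/q_k = 13/1
k=1  a_k=13  p_k/q_k = 170/13
→ (170, 13).  Check: 170²=28900, 171·13²=28899, difference 1.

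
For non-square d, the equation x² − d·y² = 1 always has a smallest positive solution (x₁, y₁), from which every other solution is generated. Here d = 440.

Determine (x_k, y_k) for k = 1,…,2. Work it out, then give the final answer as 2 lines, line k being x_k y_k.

[20; 1,40] for √440; ℓ=2 ⇒ convergent index 1
k=0  a_k=20  p_k/q_k = 20/1
k=1  a_k=1  p_k/q_k = 21/1
→ (21, 1).  Check: 21²=441, 440·1²=440, difference 1.
(21+1√440)^2 = 881 + 42√440

21 1
881 42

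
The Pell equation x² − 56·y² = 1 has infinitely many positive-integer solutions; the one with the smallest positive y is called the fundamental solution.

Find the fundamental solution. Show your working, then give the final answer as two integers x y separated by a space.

15 2

√56 → a₀=7, period (2,14); ℓ=2 even so k=1
k=0  a_k=7  p_k/q_k = 7/1
k=1  a_k=2  p_k/q_k = 15/2
(x₁, y₁) = (15, 2);  15² − 56·2² = 1 ✓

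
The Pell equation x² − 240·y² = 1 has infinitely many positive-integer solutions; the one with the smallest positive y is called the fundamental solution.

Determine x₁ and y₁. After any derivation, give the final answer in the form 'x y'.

31 2

√240 → a₀=15, period (2,30); ℓ=2 even so k=1
a_0=15:  p_0=15·1+0=15,  q_0=15·0+1=1
a_1=2:  p_1=2·15+1=31,  q_1=2·1+0=2
→ (31, 2).  Check: 31²=961, 240·2²=960, difference 1.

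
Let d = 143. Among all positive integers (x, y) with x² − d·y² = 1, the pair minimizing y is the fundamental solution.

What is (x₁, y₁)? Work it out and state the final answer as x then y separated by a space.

[11; 1,22] for √143; ℓ=2 ⇒ convergent index 1
a_0=11:  p_0=11·1+0=11,  q_0=11·0+1=1
a_1=1:  p_1=1·11+1=12,  q_1=1·1+0=1
fundamental: x₁=12, y₁=1  (since 144 − 143·1 = 1)

12 1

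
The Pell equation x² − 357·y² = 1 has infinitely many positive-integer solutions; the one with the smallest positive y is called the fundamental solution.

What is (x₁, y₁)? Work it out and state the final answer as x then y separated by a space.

3401 180

[18; 1,8,2,8,1,36] for √357; ℓ=6 ⇒ convergent index 5
step 0: (18, 1)  from 18·(1,0) + (0,1)
step 1: (19, 1)  from 1·(18,1) + (1,0)
…
step 4: (3042, 161)  from 8·(359,19) + (170,9)
step 5: (3401, 180)  from 1·(3042,161) + (359,19)
fundamental: x₁=3401, y₁=180  (since 11566801 − 357·32400 = 1)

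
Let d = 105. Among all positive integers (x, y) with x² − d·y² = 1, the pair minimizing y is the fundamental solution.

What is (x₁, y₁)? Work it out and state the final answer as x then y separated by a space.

[10; 4,20] for √105; ℓ=2 ⇒ convergent index 1
k=0  a_k=10  p_k/q_k = 10/1
k=1  a_k=4  p_k/q_k = 41/4
(x₁, y₁) = (41, 4);  41² − 105·4² = 1 ✓

41 4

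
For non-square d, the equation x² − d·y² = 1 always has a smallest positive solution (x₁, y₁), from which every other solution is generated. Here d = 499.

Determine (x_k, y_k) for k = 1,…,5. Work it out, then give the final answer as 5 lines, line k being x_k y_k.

[22; 2,1,21,1,2,44] for √499; ℓ=6 ⇒ convergent index 5
i=0: a=22 ⇒ p=22, q=1
i=1: a=2 ⇒ p=45, q=2
…
i=3: a=21 ⇒ p=1452, q=65
i=4: a=1 ⇒ p=1519, q=68
i=5: a=2 ⇒ p=4490, q=201
(x₁, y₁) = (4490, 201);  4490² − 499·201² = 1 ✓
(x_2, y_2) = (4490·4490 + 499·201·201, 4490·201 + 201·4490) = (40320199, 1804980)
(x_3, y_3) = (4490·40320199 + 499·201·1804980, 4490·1804980 + 201·40320199) = (362075382530, 16208720199)
(x_4, y_4) = (4490·362075382530 + 499·201·16208720199, 4490·16208720199 + 201·362075382530) = (3251436894799201, 145554305582040)
(x_5, y_5) = (4490·3251436894799201 + 499·201·145554305582040, 4490·145554305582040 + 201·3251436894799201) = (29197902953221442450, 1307077647917999001)

4490 201
40320199 1804980
362075382530 16208720199
3251436894799201 145554305582040
29197902953221442450 1307077647917999001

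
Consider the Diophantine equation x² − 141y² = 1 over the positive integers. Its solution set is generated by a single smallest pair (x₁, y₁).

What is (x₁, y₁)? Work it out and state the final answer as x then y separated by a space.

[11; 1,6,1,22] for √141; ℓ=4 ⇒ convergent index 3
i=0: a=11 ⇒ p=11, q=1
i=1: a=1 ⇒ p=12, q=1
i=2: a=6 ⇒ p=83, q=7
i=3: a=1 ⇒ p=95, q=8
(x₁, y₁) = (95, 8);  95² − 141·8² = 1 ✓

95 8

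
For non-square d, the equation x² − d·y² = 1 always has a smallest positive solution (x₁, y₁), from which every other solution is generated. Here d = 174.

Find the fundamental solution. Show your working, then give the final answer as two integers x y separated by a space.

√174 → a₀=13, period (5,4,5,26); ℓ=4 even so k=3
i=0: a=13 ⇒ p=13, q=1
…
i=2: a=4 ⇒ p=277, q=21
i=3: a=5 ⇒ p=1451, q=110
fundamental: x₁=1451, y₁=110  (since 2105401 − 174·12100 = 1)

1451 110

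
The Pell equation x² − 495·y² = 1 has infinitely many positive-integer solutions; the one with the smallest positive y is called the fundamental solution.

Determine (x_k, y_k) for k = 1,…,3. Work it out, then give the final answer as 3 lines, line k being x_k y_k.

[22; 4,44] for √495; ℓ=2 ⇒ convergent index 1
a_0=22:  p_0=22·1+0=22,  q_0=22·0+1=1
a_1=4:  p_1=4·22+1=89,  q_1=4·1+0=4
fundamental: x₁=89, y₁=4  (since 7921 − 495·16 = 1)
n=2: (89,4)∘(89,4) = (89·89+495·4·4, 89·4+4·89) = (15841,712)
n=3: (15841,712)∘(89,4) = (89·15841+495·4·712, 89·712+4·15841) = (2819609,126732)

89 4
15841 712
2819609 126732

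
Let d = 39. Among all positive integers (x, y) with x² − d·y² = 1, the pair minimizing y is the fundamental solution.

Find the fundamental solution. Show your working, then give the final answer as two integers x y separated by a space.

25 4

[6; 4,12] for √39; ℓ=2 ⇒ convergent index 1
step 0: (6, 1)  from 6·(1,0) + (0,1)
step 1: (25, 4)  from 4·(6,1) + (1,0)
fundamental: x₁=25, y₁=4  (since 625 − 39·16 = 1)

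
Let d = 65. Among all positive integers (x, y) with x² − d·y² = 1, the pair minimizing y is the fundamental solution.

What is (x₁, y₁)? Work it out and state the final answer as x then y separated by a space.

[8; 16] for √65; ℓ=1 ⇒ convergent index 1
k=0  a_k=8  p_k/q_k = 8/1
k=1  a_k=16  p_k/q_k = 129/16
→ (129, 16).  Check: 129²=16641, 65·16²=16640, difference 1.

129 16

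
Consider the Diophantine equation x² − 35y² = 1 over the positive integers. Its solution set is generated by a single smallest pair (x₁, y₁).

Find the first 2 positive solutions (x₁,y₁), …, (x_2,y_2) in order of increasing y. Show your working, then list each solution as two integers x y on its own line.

√35 → a₀=5, period (1,10); ℓ=2 even so k=1
k=0  a_k=5  p_k/q_k = 5/1
k=1  a_k=1  p_k/q_k = 6/1
fundamental: x₁=6, y₁=1  (since 36 − 35·1 = 1)
k=2:  x_2 = 6·6+35·1·1 = 71,  y_2 = 6·1+1·6 = 12

6 1
71 12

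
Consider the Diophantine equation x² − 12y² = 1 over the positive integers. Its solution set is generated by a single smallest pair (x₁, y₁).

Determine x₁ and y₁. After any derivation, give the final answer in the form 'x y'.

7 2

d=12: √d = [3; 2,6] (ℓ=2, even), read p_1/q_1
i=0: a=3 ⇒ p=3, q=1
i=1: a=2 ⇒ p=7, q=2
→ (7, 2).  Check: 7²=49, 12·2²=48, difference 1.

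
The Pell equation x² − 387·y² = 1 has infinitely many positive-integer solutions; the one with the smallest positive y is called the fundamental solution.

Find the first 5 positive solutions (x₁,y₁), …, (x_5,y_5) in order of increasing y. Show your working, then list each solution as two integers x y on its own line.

3482 177
24248647 1232628
168867574226 8584021215
1175993762661217 59779122508632
8189620394305140962 416301800566092033

d=387: √d = [19; 1,2,19,2,1,38] (ℓ=6, even), read p_5/q_5
a_0=19:  p_0=19·1+0=19,  q_0=19·0+1=1
a_1=1:  p_1=1·19+1=20,  q_1=1·1+0=1
a_2=2:  p_2=2·20+19=59,  q_2=2·1+1=3
a_3=19:  p_3=19·59+20=1141,  q_3=19·3+1=58
a_4=2:  p_4=2·1141+59=2341,  q_4=2·58+3=119
a_5=1:  p_5=1·2341+1141=3482,  q_5=1·119+58=177
(x₁, y₁) = (3482, 177);  3482² − 387·177² = 1 ✓
(x_2, y_2) = (3482·3482 + 387·177·177, 3482·177 + 177·3482) = (24248647, 1232628)
(x_3, y_3) = (3482·24248647 + 387·177·1232628, 3482·1232628 + 177·24248647) = (168867574226, 8584021215)
(x_4, y_4) = (3482·168867574226 + 387·177·8584021215, 3482·8584021215 + 177·168867574226) = (1175993762661217, 59779122508632)
(x_5, y_5) = (3482·1175993762661217 + 387·177·59779122508632, 3482·59779122508632 + 177·1175993762661217) = (8189620394305140962, 416301800566092033)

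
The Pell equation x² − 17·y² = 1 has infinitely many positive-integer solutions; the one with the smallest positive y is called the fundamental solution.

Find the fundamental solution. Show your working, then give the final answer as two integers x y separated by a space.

[4; 8] for √17; ℓ=1 ⇒ convergent index 1
k=0  a_k=4  p_k/q_k = 4/1
k=1  a_k=8  p_k/q_k = 33/8
→ (33, 8).  Check: 33²=1089, 17·8²=1088, difference 1.

33 8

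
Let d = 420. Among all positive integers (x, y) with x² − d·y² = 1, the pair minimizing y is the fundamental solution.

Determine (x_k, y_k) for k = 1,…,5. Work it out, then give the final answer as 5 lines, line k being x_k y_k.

41 2
3361 164
275561 13446
22592641 1102408
1852321001 90384010

√420 = [20; 2,40, …], period ℓ=2 (even) → k=1
a_0=20:  p_0=20·1+0=20,  q_0=20·0+1=1
a_1=2:  p_1=2·20+1=41,  q_1=2·1+0=2
fundamental: x₁=41, y₁=2  (since 1681 − 420·4 = 1)
k=2:  x_2 = 41·41+420·2·2 = 3361,  y_2 = 41·2+2·41 = 164
k=3:  x_3 = 41·3361+420·2·164 = 275561,  y_3 = 41·164+2·3361 = 13446
k=4:  x_4 = 41·275561+420·2·13446 = 22592641,  y_4 = 41·13446+2·275561 = 1102408
k=5:  x_5 = 41·22592641+420·2·1102408 = 1852321001,  y_5 = 41·1102408+2·22592641 = 90384010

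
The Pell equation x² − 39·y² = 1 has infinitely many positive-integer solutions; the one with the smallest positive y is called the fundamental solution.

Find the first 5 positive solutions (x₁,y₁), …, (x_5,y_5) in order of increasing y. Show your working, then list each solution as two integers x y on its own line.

d=39: √d = [6; 4,12] (ℓ=2, even), read p_1/q_1
step 0: (6, 1)  from 6·(1,0) + (0,1)
step 1: (25, 4)  from 4·(6,1) + (1,0)
→ (25, 4).  Check: 25²=625, 39·4²=624, difference 1.
n=2: (25,4)∘(25,4) = (25·25+39·4·4, 25·4+4·25) = (1249,200)
n=3: (1249,200)∘(25,4) = (25·1249+39·4·200, 25·200+4·1249) = (62425,9996)
n=4: (62425,9996)∘(25,4) = (25·62425+39·4·9996, 25·9996+4·62425) = (3120001,499600)
n=5: (3120001,499600)∘(25,4) = (25·3120001+39·4·499600, 25·499600+4·3120001) = (155937625,24970004)

25 4
1249 200
62425 9996
3120001 499600
155937625 24970004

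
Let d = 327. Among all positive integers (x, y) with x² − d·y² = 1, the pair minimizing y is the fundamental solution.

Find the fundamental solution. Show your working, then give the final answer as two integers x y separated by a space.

217 12

[18; 12,36] for √327; ℓ=2 ⇒ convergent index 1
i=0: a=18 ⇒ p=18, q=1
i=1: a=12 ⇒ p=217, q=12
(x₁, y₁) = (217, 12);  217² − 327·12² = 1 ✓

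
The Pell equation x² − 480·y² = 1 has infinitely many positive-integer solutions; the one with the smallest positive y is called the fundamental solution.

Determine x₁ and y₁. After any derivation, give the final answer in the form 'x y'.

241 11

d=480: √d = [21; 1,9,1,42] (ℓ=4, even), read p_3/q_3
i=0: a=21 ⇒ p=21, q=1
i=1: a=1 ⇒ p=22, q=1
i=2: a=9 ⇒ p=219, q=10
i=3: a=1 ⇒ p=241, q=11
fundamental: x₁=241, y₁=11  (since 58081 − 480·121 = 1)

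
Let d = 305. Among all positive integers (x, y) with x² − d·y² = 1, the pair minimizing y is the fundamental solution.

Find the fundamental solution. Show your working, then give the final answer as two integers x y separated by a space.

[17; 2,6,2,34] for √305; ℓ=4 ⇒ convergent index 3
step 0: (17, 1)  from 17·(1,0) + (0,1)
…
step 2: (227, 13)  from 6·(35,2) + (17,1)
step 3: (489, 28)  from 2·(227,13) + (35,2)
(x₁, y₁) = (489, 28);  489² − 305·28² = 1 ✓

489 28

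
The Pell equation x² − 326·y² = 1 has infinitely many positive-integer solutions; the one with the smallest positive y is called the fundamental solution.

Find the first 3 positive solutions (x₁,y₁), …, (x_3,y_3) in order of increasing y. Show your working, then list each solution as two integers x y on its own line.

325 18
211249 11700
137311525 7604982

√326 = [18; 18,36, …], period ℓ=2 (even) → k=1
a_0=18:  p_0=18·1+0=18,  q_0=18·0+1=1
a_1=18:  p_1=18·18+1=325,  q_1=18·1+0=18
→ (325, 18).  Check: 325²=105625, 326·18²=105624, difference 1.
k=2:  x_2 = 325·325+326·18·18 = 211249,  y_2 = 325·18+18·325 = 11700
k=3:  x_3 = 325·211249+326·18·11700 = 137311525,  y_3 = 325·11700+18·211249 = 7604982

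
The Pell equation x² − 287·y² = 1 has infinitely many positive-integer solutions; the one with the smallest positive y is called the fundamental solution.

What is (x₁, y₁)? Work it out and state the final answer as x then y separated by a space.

√287 = [16; 1,15,1,32, …], period ℓ=4 (even) → k=3
i=0: a=16 ⇒ p=16, q=1
…
i=2: a=15 ⇒ p=271, q=16
i=3: a=1 ⇒ p=288, q=17
(x₁, y₁) = (288, 17);  288² − 287·17² = 1 ✓

288 17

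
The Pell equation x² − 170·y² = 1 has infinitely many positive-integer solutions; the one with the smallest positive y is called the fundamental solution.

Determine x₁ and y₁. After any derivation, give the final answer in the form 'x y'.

√170 = [13; 26, …], period ℓ=1 (odd) → k=1
i=0: a=13 ⇒ p=13, q=1
i=1: a=26 ⇒ p=339, q=26
(x₁, y₁) = (339, 26);  339² − 170·26² = 1 ✓

339 26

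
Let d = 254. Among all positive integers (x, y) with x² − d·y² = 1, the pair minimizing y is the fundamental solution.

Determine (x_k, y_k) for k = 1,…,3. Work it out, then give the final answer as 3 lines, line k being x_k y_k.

[15; 1,14,1,30] for √254; ℓ=4 ⇒ convergent index 3
step 0: (15, 1)  from 15·(1,0) + (0,1)
step 1: (16, 1)  from 1·(15,1) + (1,0)
step 2: (239, 15)  from 14·(16,1) + (15,1)
step 3: (255, 16)  from 1·(239,15) + (16,1)
fundamental: x₁=255, y₁=16  (since 65025 − 254·256 = 1)
(255+16√254)^2 = 130049 + 8160√254
(255+16√254)^3 = 66324735 + 4161584√254

255 16
130049 8160
66324735 4161584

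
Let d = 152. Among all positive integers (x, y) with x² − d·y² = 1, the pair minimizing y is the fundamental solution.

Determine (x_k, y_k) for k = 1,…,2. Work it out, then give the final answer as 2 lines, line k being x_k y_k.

37 3
2737 222

[12; 3,24] for √152; ℓ=2 ⇒ convergent index 1
a_0=12:  p_0=12·1+0=12,  q_0=12·0+1=1
a_1=3:  p_1=3·12+1=37,  q_1=3·1+0=3
→ (37, 3).  Check: 37²=1369, 152·3²=1368, difference 1.
n=2: (37,3)∘(37,3) = (37·37+152·3·3, 37·3+3·37) = (2737,222)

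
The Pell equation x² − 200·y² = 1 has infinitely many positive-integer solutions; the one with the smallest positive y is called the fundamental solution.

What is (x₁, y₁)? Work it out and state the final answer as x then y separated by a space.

√200 → a₀=14, period (7,28); ℓ=2 even so k=1
a_0=14:  p_0=14·1+0=14,  q_0=14·0+1=1
a_1=7:  p_1=7·14+1=99,  q_1=7·1+0=7
→ (99, 7).  Check: 99²=9801, 200·7²=9800, difference 1.

99 7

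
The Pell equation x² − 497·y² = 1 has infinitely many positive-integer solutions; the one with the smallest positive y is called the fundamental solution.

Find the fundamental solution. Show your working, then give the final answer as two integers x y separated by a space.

√497 = [22; 3,2,2,5,6,5,2,2,3,44, …], period ℓ=10 (even) → k=9
step 0: (22, 1)  from 22·(1,0) + (0,1)
…
step 5: (12685, 569)  from 6·(2051,92) + (379,17)
…
step 7: (143637, 6443)  from 2·(65476,2937) + (12685,569)
step 8: (352750, 15823)  from 2·(143637,6443) + (65476,2937)
step 9: (1201887, 53912)  from 3·(352750,15823) + (143637,6443)
fundamental: x₁=1201887, y₁=53912  (since 1444532360769 − 497·2906503744 = 1)

1201887 53912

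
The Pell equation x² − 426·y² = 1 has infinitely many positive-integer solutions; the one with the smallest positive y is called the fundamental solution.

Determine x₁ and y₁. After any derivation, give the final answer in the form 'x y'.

√426 → a₀=20, period (1,1,1,3,2,6,2,3,1,1,1,40); ℓ=12 even so k=11
step 0: (20, 1)  from 20·(1,0) + (0,1)
step 1: (21, 1)  from 1·(20,1) + (1,0)
step 2: (41, 2)  from 1·(21,1) + (20,1)
…
step 4: (227, 11)  from 3·(62,3) + (41,2)
step 5: (516, 25)  from 2·(227,11) + (62,3)
…
step 9: (31971, 1549)  from 1·(24809,1202) + (7162,347)
step 10: (56780, 2751)  from 1·(31971,1549) + (24809,1202)
step 11: (88751, 4300)  from 1·(56780,2751) + (31971,1549)
→ (88751, 4300).  Check: 88751²=7876740001, 426·4300²=7876740000, difference 1.

88751 4300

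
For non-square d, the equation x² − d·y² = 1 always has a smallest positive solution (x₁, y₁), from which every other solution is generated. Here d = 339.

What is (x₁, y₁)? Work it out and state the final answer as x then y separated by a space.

[18; 2,2,2,1,17,1,2,2,2,36] for √339; ℓ=10 ⇒ convergent index 9
step 0: (18, 1)  from 18·(1,0) + (0,1)
…
step 2: (92, 5)  from 2·(37,2) + (18,1)
…
step 8: (40359, 2192)  from 2·(17252,937) + (5855,318)
step 9: (97970, 5321)  from 2·(40359,2192) + (17252,937)
fundamental: x₁=97970, y₁=5321  (since 9598120900 − 339·28313041 = 1)

97970 5321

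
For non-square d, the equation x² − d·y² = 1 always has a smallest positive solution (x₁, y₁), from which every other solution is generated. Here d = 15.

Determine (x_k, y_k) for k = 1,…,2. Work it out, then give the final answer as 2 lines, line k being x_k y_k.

4 1
31 8

√15 → a₀=3, period (1,6); ℓ=2 even so k=1
a_0=3:  p_0=3·1+0=3,  q_0=3·0+1=1
a_1=1:  p_1=1·3+1=4,  q_1=1·1+0=1
(x₁, y₁) = (4, 1);  4² − 15·1² = 1 ✓
(4+1√15)^2 = 31 + 8√15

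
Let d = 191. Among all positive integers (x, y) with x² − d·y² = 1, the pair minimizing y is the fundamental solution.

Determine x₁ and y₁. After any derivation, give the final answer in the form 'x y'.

8994000 650783

d=191: √d = [13; 1,4,1,1,3,…,4,1,26] (ℓ=16, even), read p_15/q_15
a_0=13:  p_0=13·1+0=13,  q_0=13·0+1=1
…
a_6=2:  p_6=2·539+152=1230,  q_6=2·39+11=89
…
a_14=4:  p_14=4·1616447+911765=7377553,  q_14=4·116962+65973=533821
a_15=1:  p_15=1·7377553+1616447=8994000,  q_15=1·533821+116962=650783
→ (8994000, 650783).  Check: 8994000²=80892036000000, 191·650783²=80892035999999, difference 1.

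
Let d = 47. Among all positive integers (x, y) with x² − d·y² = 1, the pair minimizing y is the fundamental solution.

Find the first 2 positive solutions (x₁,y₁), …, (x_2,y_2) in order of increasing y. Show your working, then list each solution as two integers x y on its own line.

48 7
4607 672

√47 → a₀=6, period (1,5,1,12); ℓ=4 even so k=3
i=0: a=6 ⇒ p=6, q=1
…
i=2: a=5 ⇒ p=41, q=6
i=3: a=1 ⇒ p=48, q=7
(x₁, y₁) = (48, 7);  48² − 47·7² = 1 ✓
(x_2, y_2) = (48·48 + 47·7·7, 48·7 + 7·48) = (4607, 672)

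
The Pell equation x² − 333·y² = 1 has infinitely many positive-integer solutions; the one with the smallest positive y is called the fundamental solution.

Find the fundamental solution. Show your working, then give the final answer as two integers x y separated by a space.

73 4

√333 → a₀=18, period (4,36); ℓ=2 even so k=1
i=0: a=18 ⇒ p=18, q=1
i=1: a=4 ⇒ p=73, q=4
fundamental: x₁=73, y₁=4  (since 5329 − 333·16 = 1)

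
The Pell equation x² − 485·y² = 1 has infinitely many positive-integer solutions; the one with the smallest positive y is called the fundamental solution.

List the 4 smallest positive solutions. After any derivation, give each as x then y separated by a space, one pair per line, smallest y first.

969 44
1877921 85272
3639409929 165257092
7053174564481 320268159024

[22; 44] for √485; ℓ=1 ⇒ convergent index 1
k=0  a_k=22  p_k/q_k = 22/1
k=1  a_k=44  p_k/q_k = 969/44
fundamental: x₁=969, y₁=44  (since 938961 − 485·1936 = 1)
k=2:  x_2 = 969·969+485·44·44 = 1877921,  y_2 = 969·44+44·969 = 85272
k=3:  x_3 = 969·1877921+485·44·85272 = 3639409929,  y_3 = 969·85272+44·1877921 = 165257092
k=4:  x_4 = 969·3639409929+485·44·165257092 = 7053174564481,  y_4 = 969·165257092+44·3639409929 = 320268159024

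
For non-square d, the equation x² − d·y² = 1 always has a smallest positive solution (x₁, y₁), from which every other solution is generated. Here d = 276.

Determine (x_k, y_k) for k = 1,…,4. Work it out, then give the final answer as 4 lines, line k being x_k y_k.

√276 → a₀=16, period (1,1,1,1,2,2,2,1,1,1,1,32); ℓ=12 even so k=11
i=0: a=16 ⇒ p=16, q=1
…
i=3: a=1 ⇒ p=50, q=3
i=4: a=1 ⇒ p=83, q=5
…
i=6: a=2 ⇒ p=515, q=31
…
i=9: a=1 ⇒ p=3007, q=181
i=10: a=1 ⇒ p=4768, q=287
i=11: a=1 ⇒ p=7775, q=468
(x₁, y₁) = (7775, 468);  7775² − 276·468² = 1 ✓
(x_2, y_2) = (7775·7775 + 276·468·468, 7775·468 + 468·7775) = (120901249, 7277400)
(x_3, y_3) = (7775·120901249 + 276·468·7277400, 7775·7277400 + 468·120901249) = (1880014414175, 113163569532)
(x_4, y_4) = (7775·1880014414175 + 276·468·113163569532, 7775·113163569532 + 468·1880014414175) = (29234224019520001, 1759693498945200)

7775 468
120901249 7277400
1880014414175 113163569532
29234224019520001 1759693498945200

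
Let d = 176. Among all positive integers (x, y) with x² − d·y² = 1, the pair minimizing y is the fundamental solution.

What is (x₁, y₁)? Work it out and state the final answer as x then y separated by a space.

199 15

d=176: √d = [13; 3,1,3,26] (ℓ=4, even), read p_3/q_3
step 0: (13, 1)  from 13·(1,0) + (0,1)
step 1: (40, 3)  from 3·(13,1) + (1,0)
step 2: (53, 4)  from 1·(40,3) + (13,1)
step 3: (199, 15)  from 3·(53,4) + (40,3)
→ (199, 15).  Check: 199²=39601, 176·15²=39600, difference 1.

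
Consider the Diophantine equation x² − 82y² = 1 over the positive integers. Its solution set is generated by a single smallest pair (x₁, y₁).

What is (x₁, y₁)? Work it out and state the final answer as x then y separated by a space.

[9; 18] for √82; ℓ=1 ⇒ convergent index 1
k=0  a_k=9  p_k/q_k = 9/1
k=1  a_k=18  p_k/q_k = 163/18
(x₁, y₁) = (163, 18);  163² − 82·18² = 1 ✓

163 18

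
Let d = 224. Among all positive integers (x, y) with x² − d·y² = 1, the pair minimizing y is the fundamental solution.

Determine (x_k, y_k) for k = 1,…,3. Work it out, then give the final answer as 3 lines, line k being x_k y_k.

15 1
449 30
13455 899

d=224: √d = [14; 1,28] (ℓ=2, even), read p_1/q_1
i=0: a=14 ⇒ p=14, q=1
i=1: a=1 ⇒ p=15, q=1
(x₁, y₁) = (15, 1);  15² − 224·1² = 1 ✓
n=2: (15,1)∘(15,1) = (15·15+224·1·1, 15·1+1·15) = (449,30)
n=3: (449,30)∘(15,1) = (15·449+224·1·30, 15·30+1·449) = (13455,899)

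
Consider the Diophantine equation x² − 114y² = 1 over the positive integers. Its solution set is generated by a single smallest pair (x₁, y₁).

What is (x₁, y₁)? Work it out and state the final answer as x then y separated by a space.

√114 → a₀=10, period (1,2,10,2,1,20); ℓ=6 even so k=5
i=0: a=10 ⇒ p=10, q=1
…
i=3: a=10 ⇒ p=331, q=31
i=4: a=2 ⇒ p=694, q=65
i=5: a=1 ⇒ p=1025, q=96
(x₁, y₁) = (1025, 96);  1025² − 114·96² = 1 ✓

1025 96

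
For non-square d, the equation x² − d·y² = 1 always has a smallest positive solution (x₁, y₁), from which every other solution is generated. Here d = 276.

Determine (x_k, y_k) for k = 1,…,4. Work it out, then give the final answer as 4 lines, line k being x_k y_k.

7775 468
120901249 7277400
1880014414175 113163569532
29234224019520001 1759693498945200

√276 → a₀=16, period (1,1,1,1,2,2,2,1,1,1,1,32); ℓ=12 even so k=11
a_0=16:  p_0=16·1+0=16,  q_0=16·0+1=1
a_1=1:  p_1=1·16+1=17,  q_1=1·1+0=1
…
a_3=1:  p_3=1·33+17=50,  q_3=1·2+1=3
a_4=1:  p_4=1·50+33=83,  q_4=1·3+2=5
…
a_6=2:  p_6=2·216+83=515,  q_6=2·13+5=31
a_7=2:  p_7=2·515+216=1246,  q_7=2·31+13=75
…
a_9=1:  p_9=1·1761+1246=3007,  q_9=1·106+75=181
a_10=1:  p_10=1·3007+1761=4768,  q_10=1·181+106=287
a_11=1:  p_11=1·4768+3007=7775,  q_11=1·287+181=468
fundamental: x₁=7775, y₁=468  (since 60450625 − 276·219024 = 1)
(x_2, y_2) = (7775·7775 + 276·468·468, 7775·468 + 468·7775) = (120901249, 7277400)
(x_3, y_3) = (7775·120901249 + 276·468·7277400, 7775·7277400 + 468·120901249) = (1880014414175, 113163569532)
(x_4, y_4) = (7775·1880014414175 + 276·468·113163569532, 7775·113163569532 + 468·1880014414175) = (29234224019520001, 1759693498945200)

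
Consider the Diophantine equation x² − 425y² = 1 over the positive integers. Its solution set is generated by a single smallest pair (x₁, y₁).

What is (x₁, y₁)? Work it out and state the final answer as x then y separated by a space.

143649 6968

√425 → a₀=20, period (1,1,1,1,1,1,40); ℓ=7 odd so k=13
a_0=20:  p_0=20·1+0=20,  q_0=20·0+1=1
a_1=1:  p_1=1·20+1=21,  q_1=1·1+0=1
a_2=1:  p_2=1·21+20=41,  q_2=1·1+1=2
…
a_4=1:  p_4=1·62+41=103,  q_4=1·3+2=5
…
a_7=40:  p_7=40·268+165=10885,  q_7=40·13+8=528
…
a_9=1:  p_9=1·11153+10885=22038,  q_9=1·541+528=1069
a_10=1:  p_10=1·22038+11153=33191,  q_10=1·1069+541=1610
…
a_12=1:  p_12=1·55229+33191=88420,  q_12=1·2679+1610=4289
a_13=1:  p_13=1·88420+55229=143649,  q_13=1·4289+2679=6968
(x₁, y₁) = (143649, 6968);  143649² − 425·6968² = 1 ✓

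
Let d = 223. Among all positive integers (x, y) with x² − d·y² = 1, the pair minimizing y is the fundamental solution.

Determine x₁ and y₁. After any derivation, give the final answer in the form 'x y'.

224 15

√223 → a₀=14, period (1,13,1,28); ℓ=4 even so k=3
a_0=14:  p_0=14·1+0=14,  q_0=14·0+1=1
a_1=1:  p_1=1·14+1=15,  q_1=1·1+0=1
a_2=13:  p_2=13·15+14=209,  q_2=13·1+1=14
a_3=1:  p_3=1·209+15=224,  q_3=1·14+1=15
→ (224, 15).  Check: 224²=50176, 223·15²=50175, difference 1.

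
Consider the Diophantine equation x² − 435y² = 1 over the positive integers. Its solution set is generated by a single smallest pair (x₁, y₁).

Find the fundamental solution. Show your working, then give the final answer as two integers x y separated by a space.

√435 → a₀=20, period (1,5,1,40); ℓ=4 even so k=3
k=0  a_k=20  p_k/q_k = 20/1
k=1  a_k=1  p_k/q_k = 21/1
k=2  a_k=5  p_k/q_k = 125/6
k=3  a_k=1  p_k/q_k = 146/7
(x₁, y₁) = (146, 7);  146² − 435·7² = 1 ✓

146 7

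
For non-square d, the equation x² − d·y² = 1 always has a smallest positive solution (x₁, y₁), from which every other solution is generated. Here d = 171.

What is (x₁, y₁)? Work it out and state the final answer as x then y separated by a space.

170 13

d=171: √d = [13; 13,26] (ℓ=2, even), read p_1/q_1
i=0: a=13 ⇒ p=13, q=1
i=1: a=13 ⇒ p=170, q=13
fundamental: x₁=170, y₁=13  (since 28900 − 171·169 = 1)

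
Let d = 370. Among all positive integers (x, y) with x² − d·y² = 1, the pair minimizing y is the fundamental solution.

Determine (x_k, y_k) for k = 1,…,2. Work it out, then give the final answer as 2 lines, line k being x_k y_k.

[19; 4,4,38] for √370; ℓ=3 ⇒ convergent index 5
k=0  a_k=19  p_k/q_k = 19/1
k=1  a_k=4  p_k/q_k = 77/4
k=2  a_k=4  p_k/q_k = 327/17
…
k=4  a_k=4  p_k/q_k = 50339/2617
k=5  a_k=4  p_k/q_k = 213859/11118
→ (213859, 11118).  Check: 213859²=45735671881, 370·11118²=45735671880, difference 1.
n=2: (213859,11118)∘(213859,11118) = (213859·213859+370·11118·11118, 213859·11118+11118·213859) = (91471343761,4755368724)

213859 11118
91471343761 4755368724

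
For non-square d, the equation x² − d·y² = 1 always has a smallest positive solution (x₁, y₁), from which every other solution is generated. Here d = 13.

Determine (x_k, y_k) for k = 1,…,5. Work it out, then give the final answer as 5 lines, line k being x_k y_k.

[3; 1,1,1,1,6] for √13; ℓ=5 ⇒ convergent index 9
k=0  a_k=3  p_k/q_k = 3/1
k=1  a_k=1  p_k/q_k = 4/1
…
k=6  a_k=1  p_k/q_k = 137/38
…
k=8  a_k=1  p_k/q_k = 393/109
k=9  a_k=1  p_k/q_k = 649/180
fundamental: x₁=649, y₁=180  (since 421201 − 13·32400 = 1)
k=2:  x_2 = 649·649+13·180·180 = 842401,  y_2 = 649·180+180·649 = 233640
k=3:  x_3 = 649·842401+13·180·233640 = 1093435849,  y_3 = 649·233640+180·842401 = 303264540
k=4:  x_4 = 649·1093435849+13·180·303264540 = 1419278889601,  y_4 = 649·303264540+180·1093435849 = 393637139280
k=5:  x_5 = 649·1419278889601+13·180·393637139280 = 1842222905266249,  y_5 = 649·393637139280+180·1419278889601 = 510940703520900

649 180
842401 233640
1093435849 303264540
1419278889601 393637139280
1842222905266249 510940703520900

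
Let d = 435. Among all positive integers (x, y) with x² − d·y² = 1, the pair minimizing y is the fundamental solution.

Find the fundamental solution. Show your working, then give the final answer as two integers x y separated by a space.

[20; 1,5,1,40] for √435; ℓ=4 ⇒ convergent index 3
a_0=20:  p_0=20·1+0=20,  q_0=20·0+1=1
…
a_2=5:  p_2=5·21+20=125,  q_2=5·1+1=6
a_3=1:  p_3=1·125+21=146,  q_3=1·6+1=7
(x₁, y₁) = (146, 7);  146² − 435·7² = 1 ✓

146 7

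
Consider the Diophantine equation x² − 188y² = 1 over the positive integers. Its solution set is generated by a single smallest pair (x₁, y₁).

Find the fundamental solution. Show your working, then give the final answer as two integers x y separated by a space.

√188 → a₀=13, period (1,2,2,6,2,2,1,26); ℓ=8 even so k=7
k=0  a_k=13  p_k/q_k = 13/1
…
k=4  a_k=6  p_k/q_k = 617/45
…
k=6  a_k=2  p_k/q_k = 3277/239
k=7  a_k=1  p_k/q_k = 4607/336
→ (4607, 336).  Check: 4607²=21224449, 188·336²=21224448, difference 1.

4607 336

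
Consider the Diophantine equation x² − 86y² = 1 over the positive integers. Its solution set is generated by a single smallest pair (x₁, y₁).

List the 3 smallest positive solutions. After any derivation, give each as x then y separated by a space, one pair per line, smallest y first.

d=86: √d = [9; 3,1,1,1,8,1,1,1,3,18] (ℓ=10, even), read p_9/q_9
i=0: a=9 ⇒ p=9, q=1
i=1: a=3 ⇒ p=28, q=3
…
i=6: a=1 ⇒ p=983, q=106
…
i=8: a=1 ⇒ p=2847, q=307
i=9: a=3 ⇒ p=10405, q=1122
(x₁, y₁) = (10405, 1122);  10405² − 86·1122² = 1 ✓
n=2: (10405,1122)∘(10405,1122) = (10405·10405+86·1122·1122, 10405·1122+1122·10405) = (216528049,23348820)
n=3: (216528049,23348820)∘(10405,1122) = (10405·216528049+86·1122·23348820, 10405·23348820+1122·216528049) = (4505948689285,485888943078)

10405 1122
216528049 23348820
4505948689285 485888943078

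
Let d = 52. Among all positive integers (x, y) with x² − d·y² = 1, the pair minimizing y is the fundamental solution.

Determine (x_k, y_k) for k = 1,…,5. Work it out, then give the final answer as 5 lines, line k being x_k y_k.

649 90
842401 116820
1093435849 151632270
1419278889601 196818569640
1842222905266249 255470351760450

√52 → a₀=7, period (4,1,2,1,4,14); ℓ=6 even so k=5
a_0=7:  p_0=7·1+0=7,  q_0=7·0+1=1
…
a_2=1:  p_2=1·29+7=36,  q_2=1·4+1=5
a_3=2:  p_3=2·36+29=101,  q_3=2·5+4=14
a_4=1:  p_4=1·101+36=137,  q_4=1·14+5=19
a_5=4:  p_5=4·137+101=649,  q_5=4·19+14=90
fundamental: x₁=649, y₁=90  (since 421201 − 52·8100 = 1)
n=2: (649,90)∘(649,90) = (649·649+52·90·90, 649·90+90·649) = (842401,116820)
n=3: (842401,116820)∘(649,90) = (649·842401+52·90·116820, 649·116820+90·842401) = (1093435849,151632270)
n=4: (1093435849,151632270)∘(649,90) = (649·1093435849+52·90·151632270, 649·151632270+90·1093435849) = (1419278889601,196818569640)
n=5: (1419278889601,196818569640)∘(649,90) = (649·1419278889601+52·90·196818569640, 649·196818569640+90·1419278889601) = (1842222905266249,255470351760450)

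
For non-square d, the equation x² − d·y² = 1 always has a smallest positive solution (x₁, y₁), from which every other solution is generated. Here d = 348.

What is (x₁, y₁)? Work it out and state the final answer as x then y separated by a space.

√348 → a₀=18, period (1,1,1,8,1,1,1,36); ℓ=8 even so k=7
i=0: a=18 ⇒ p=18, q=1
…
i=6: a=1 ⇒ p=1026, q=55
i=7: a=1 ⇒ p=1567, q=84
fundamental: x₁=1567, y₁=84  (since 2455489 − 348·7056 = 1)

1567 84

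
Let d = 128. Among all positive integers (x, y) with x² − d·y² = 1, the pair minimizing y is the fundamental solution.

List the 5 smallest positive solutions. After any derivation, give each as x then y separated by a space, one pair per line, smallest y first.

577 51
665857 58854
768398401 67917465
886731088897 78376695756
1023286908188737 90446638984959

d=128: √d = [11; 3,5,3,22] (ℓ=4, even), read p_3/q_3
step 0: (11, 1)  from 11·(1,0) + (0,1)
step 1: (34, 3)  from 3·(11,1) + (1,0)
step 2: (181, 16)  from 5·(34,3) + (11,1)
step 3: (577, 51)  from 3·(181,16) + (34,3)
(x₁, y₁) = (577, 51);  577² − 128·51² = 1 ✓
(577+51√128)^2 = 665857 + 58854√128
(577+51√128)^3 = 768398401 + 67917465√128
(577+51√128)^4 = 886731088897 + 78376695756√128
(577+51√128)^5 = 1023286908188737 + 90446638984959√128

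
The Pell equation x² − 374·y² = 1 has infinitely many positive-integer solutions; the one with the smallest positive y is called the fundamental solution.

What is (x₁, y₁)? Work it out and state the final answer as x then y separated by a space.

d=374: √d = [19; 2,1,18,1,2,38] (ℓ=6, even), read p_5/q_5
step 0: (19, 1)  from 19·(1,0) + (0,1)
step 1: (39, 2)  from 2·(19,1) + (1,0)
…
step 3: (1083, 56)  from 18·(58,3) + (39,2)
step 4: (1141, 59)  from 1·(1083,56) + (58,3)
step 5: (3365, 174)  from 2·(1141,59) + (1083,56)
(x₁, y₁) = (3365, 174);  3365² − 374·174² = 1 ✓

3365 174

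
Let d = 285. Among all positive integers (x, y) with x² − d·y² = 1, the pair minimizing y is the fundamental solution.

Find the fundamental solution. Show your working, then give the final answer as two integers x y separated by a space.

√285 → a₀=16, period (1,7,2,7,1,32); ℓ=6 even so k=5
k=0  a_k=16  p_k/q_k = 16/1
k=1  a_k=1  p_k/q_k = 17/1
k=2  a_k=7  p_k/q_k = 135/8
k=3  a_k=2  p_k/q_k = 287/17
k=4  a_k=7  p_k/q_k = 2144/127
k=5  a_k=1  p_k/q_k = 2431/144
→ (2431, 144).  Check: 2431²=5909761, 285·144²=5909760, difference 1.

2431 144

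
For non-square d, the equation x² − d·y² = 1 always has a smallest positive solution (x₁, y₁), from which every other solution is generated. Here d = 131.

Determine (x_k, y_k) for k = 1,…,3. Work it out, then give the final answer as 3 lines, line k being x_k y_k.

[11; 2,4,11,4,2,22] for √131; ℓ=6 ⇒ convergent index 5
k=0  a_k=11  p_k/q_k = 11/1
…
k=2  a_k=4  p_k/q_k = 103/9
k=3  a_k=11  p_k/q_k = 1156/101
k=4  a_k=4  p_k/q_k = 4727/413
k=5  a_k=2  p_k/q_k = 10610/927
(x₁, y₁) = (10610, 927);  10610² − 131·927² = 1 ✓
(x_2, y_2) = (10610·10610 + 131·927·927, 10610·927 + 927·10610) = (225144199, 19670940)
(x_3, y_3) = (10610·225144199 + 131·927·19670940, 10610·19670940 + 927·225144199) = (4777559892170, 417417345873)

10610 927
225144199 19670940
4777559892170 417417345873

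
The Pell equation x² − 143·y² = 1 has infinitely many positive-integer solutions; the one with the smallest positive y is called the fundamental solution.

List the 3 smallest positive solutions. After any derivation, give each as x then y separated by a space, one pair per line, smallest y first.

12 1
287 24
6876 575

√143 = [11; 1,22, …], period ℓ=2 (even) → k=1
a_0=11:  p_0=11·1+0=11,  q_0=11·0+1=1
a_1=1:  p_1=1·11+1=12,  q_1=1·1+0=1
(x₁, y₁) = (12, 1);  12² − 143·1² = 1 ✓
(12+1√143)^2 = 287 + 24√143
(12+1√143)^3 = 6876 + 575√143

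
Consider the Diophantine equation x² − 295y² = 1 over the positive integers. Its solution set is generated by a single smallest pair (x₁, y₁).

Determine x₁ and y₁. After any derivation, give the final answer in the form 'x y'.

[17; 5,1,2,3,2,6,2,3,2,1,5,34] for √295; ℓ=12 ⇒ convergent index 11
k=0  a_k=17  p_k/q_k = 17/1
…
k=2  a_k=1  p_k/q_k = 103/6
k=3  a_k=2  p_k/q_k = 292/17
…
k=5  a_k=2  p_k/q_k = 2250/131
…
k=8  a_k=3  p_k/q_k = 108103/6294
k=9  a_k=2  p_k/q_k = 247414/14405
k=10  a_k=1  p_k/q_k = 355517/20699
k=11  a_k=5  p_k/q_k = 2024999/117900
(x₁, y₁) = (2024999, 117900);  2024999² − 295·117900² = 1 ✓

2024999 117900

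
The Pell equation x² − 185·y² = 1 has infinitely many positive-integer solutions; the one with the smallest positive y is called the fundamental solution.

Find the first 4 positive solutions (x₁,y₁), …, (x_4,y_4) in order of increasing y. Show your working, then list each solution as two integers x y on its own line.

9249 680
171088001 12578640
3164785833249 232679682040
58542208172352001 4304108745797280

√185 → a₀=13, period (1,1,1,1,26); ℓ=5 odd so k=9
i=0: a=13 ⇒ p=13, q=1
…
i=4: a=1 ⇒ p=68, q=5
…
i=7: a=1 ⇒ p=3686, q=271
i=8: a=1 ⇒ p=5563, q=409
i=9: a=1 ⇒ p=9249, q=680
(x₁, y₁) = (9249, 680);  9249² − 185·680² = 1 ✓
n=2: (9249,680)∘(9249,680) = (9249·9249+185·680·680, 9249·680+680·9249) = (171088001,12578640)
n=3: (171088001,12578640)∘(9249,680) = (9249·171088001+185·680·12578640, 9249·12578640+680·171088001) = (3164785833249,232679682040)
n=4: (3164785833249,232679682040)∘(9249,680) = (9249·3164785833249+185·680·232679682040, 9249·232679682040+680·3164785833249) = (58542208172352001,4304108745797280)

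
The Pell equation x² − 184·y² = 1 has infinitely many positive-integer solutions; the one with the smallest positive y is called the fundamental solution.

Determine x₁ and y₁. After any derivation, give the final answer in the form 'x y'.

24335 1794

√184 = [13; 1,1,3,2,1,2,1,2,3,1,1,26, …], period ℓ=12 (even) → k=11
i=0: a=13 ⇒ p=13, q=1
i=1: a=1 ⇒ p=14, q=1
i=2: a=1 ⇒ p=27, q=2
…
i=5: a=1 ⇒ p=312, q=23
…
i=7: a=1 ⇒ p=1153, q=85
…
i=10: a=1 ⇒ p=13741, q=1013
i=11: a=1 ⇒ p=24335, q=1794
→ (24335, 1794).  Check: 24335²=592192225, 184·1794²=592192224, difference 1.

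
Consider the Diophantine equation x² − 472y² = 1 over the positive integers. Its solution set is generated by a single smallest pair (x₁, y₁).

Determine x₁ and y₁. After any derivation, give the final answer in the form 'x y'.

306917 14127

√472 = [21; 1,2,1,1,1,…,2,1,42, …], period ℓ=14 (even) → k=13
step 0: (21, 1)  from 21·(1,0) + (0,1)
step 1: (22, 1)  from 1·(21,1) + (1,0)
step 2: (65, 3)  from 2·(22,1) + (21,1)
step 3: (87, 4)  from 1·(65,3) + (22,1)
step 4: (152, 7)  from 1·(87,4) + (65,3)
step 5: (239, 11)  from 1·(152,7) + (87,4)
step 6: (1108, 51)  from 4·(239,11) + (152,7)
…
step 8: (24224, 1115)  from 4·(5779,266) + (1108,51)
step 9: (30003, 1381)  from 1·(24224,1115) + (5779,266)
step 10: (54227, 2496)  from 1·(30003,1381) + (24224,1115)
step 11: (84230, 3877)  from 1·(54227,2496) + (30003,1381)
step 12: (222687, 10250)  from 2·(84230,3877) + (54227,2496)
step 13: (306917, 14127)  from 1·(222687,10250) + (84230,3877)
(x₁, y₁) = (306917, 14127);  306917² − 472·14127² = 1 ✓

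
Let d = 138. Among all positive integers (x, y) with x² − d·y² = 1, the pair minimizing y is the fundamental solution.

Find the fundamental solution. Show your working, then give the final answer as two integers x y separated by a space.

47 4

√138 = [11; 1,2,1,22, …], period ℓ=4 (even) → k=3
a_0=11:  p_0=11·1+0=11,  q_0=11·0+1=1
a_1=1:  p_1=1·11+1=12,  q_1=1·1+0=1
a_2=2:  p_2=2·12+11=35,  q_2=2·1+1=3
a_3=1:  p_3=1·35+12=47,  q_3=1·3+1=4
fundamental: x₁=47, y₁=4  (since 2209 − 138·16 = 1)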